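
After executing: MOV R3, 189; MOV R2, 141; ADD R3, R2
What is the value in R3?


Register state trace:
  MOV R3, 189  → R3 = 189
  MOV R2, 141  → R2 = 141
  ADD R3, R2  → R3 = 189 + 141 = 330
Final: R3 = 330

330


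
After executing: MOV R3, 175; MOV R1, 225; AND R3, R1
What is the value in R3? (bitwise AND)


Register state trace:
  MOV R3, 175  → R3 = 175 (0b10101111)
  MOV R1, 225  → R1 = 225 (0b11100001)
  AND R3, R1  → R3 = 175 AND 225 = 161 (0b10100001)
Final: R3 = 161

161


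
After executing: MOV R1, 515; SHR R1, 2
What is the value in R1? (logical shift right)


Register state trace:
  MOV R1, 515  → R1 = 515
  SHR R1, 2  → R1 = 515 >> 2 = 515 // 2^2 = 128
Final: R1 = 128

128


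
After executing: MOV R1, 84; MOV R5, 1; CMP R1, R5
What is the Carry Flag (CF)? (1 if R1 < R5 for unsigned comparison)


Register state trace:
  MOV R1, 84  → R1 = 84
  MOV R5, 1  → R5 = 1
  CMP R1, R5  → unsigned 84 - 1: no borrow
  84 >= 1, so CF = 0
CF = 0

0


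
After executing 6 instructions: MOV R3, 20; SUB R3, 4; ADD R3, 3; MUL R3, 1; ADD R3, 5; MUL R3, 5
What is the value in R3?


Register state trace:
  MOV R3, 20  → R3 = 20
  SUB R3, 4  → R3 = 20 - 4 = 16
  ADD R3, 3  → R3 = 16 + 3 = 19
  MUL R3, 1  → R3 = 19 * 1 = 19
  ADD R3, 5  → R3 = 19 + 5 = 24
  MUL R3, 5  → R3 = 24 * 5 = 120
Final: R3 = 120

120


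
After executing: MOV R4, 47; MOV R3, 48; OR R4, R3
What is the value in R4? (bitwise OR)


Register state trace:
  MOV R4, 47  → R4 = 47 (0b00101111)
  MOV R3, 48  → R3 = 48 (0b00110000)
  OR R4, R3   → R4 = 47 OR 48 = 63 (0b00111111)
Final: R4 = 63

63


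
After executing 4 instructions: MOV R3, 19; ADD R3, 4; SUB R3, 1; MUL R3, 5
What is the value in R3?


Register state trace:
  MOV R3, 19  → R3 = 19
  ADD R3, 4  → R3 = 19 + 4 = 23
  SUB R3, 1  → R3 = 23 - 1 = 22
  MUL R3, 5  → R3 = 22 * 5 = 110
Final: R3 = 110

110


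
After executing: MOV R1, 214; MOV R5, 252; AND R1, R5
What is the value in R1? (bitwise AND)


Register state trace:
  MOV R1, 214  → R1 = 214 (0b11010110)
  MOV R5, 252  → R5 = 252 (0b11111100)
  AND R1, R5  → R1 = 214 AND 252 = 212 (0b11010100)
Final: R1 = 212

212


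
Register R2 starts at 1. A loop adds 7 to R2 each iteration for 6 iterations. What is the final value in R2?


Starting value: R2 = 1
  Iter 1: R2 = 1 + 7 = 8
  Iter 2: R2 = 8 + 7 = 15
  Iter 3: R2 = 15 + 7 = 22
  Iter 4: R2 = 22 + 7 = 29
  Iter 5: R2 = 29 + 7 = 36
  Iter 6: R2 = 36 + 7 = 43
Final: R2 = 43

43


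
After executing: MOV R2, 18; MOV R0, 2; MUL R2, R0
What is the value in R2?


Register state trace:
  MOV R2, 18  → R2 = 18
  MOV R0, 2  → R0 = 2
  MUL R2, R0  → R2 = 18 * 2 = 36
Final: R2 = 36

36


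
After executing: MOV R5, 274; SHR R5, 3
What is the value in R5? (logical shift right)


Register state trace:
  MOV R5, 274  → R5 = 274
  SHR R5, 3  → R5 = 274 >> 3 = 274 // 2^3 = 34
Final: R5 = 34

34


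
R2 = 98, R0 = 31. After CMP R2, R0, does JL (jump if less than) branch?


Trace:
  R2 = 98, R0 = 31
  CMP R2, R0  → compares 98 vs 31
  JL checks: is 98 less than 31?
  98 > 31, so condition is false
Branch taken: No

No


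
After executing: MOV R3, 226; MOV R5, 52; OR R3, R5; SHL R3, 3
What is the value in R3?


Register state trace:
  MOV R3, 226  → R3 = 226 (0b11100010)
  MOV R5, 52  → R5 = 52 (0b00110100)
  OR R3, R5  → R3 = 226 OR 52 = 246 (0b11110110)
  SHL R3, 3  → R3 = 246 << 3 = 1968
Final: R3 = 1968

1968


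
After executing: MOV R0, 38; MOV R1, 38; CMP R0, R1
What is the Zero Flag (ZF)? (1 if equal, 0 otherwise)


Register state trace:
  MOV R0, 38  → R0 = 38
  MOV R1, 38  → R1 = 38
  CMP R0, R1  → computes 38 - 38 = 0
  Result is zero, so values are equal
ZF = 1

1


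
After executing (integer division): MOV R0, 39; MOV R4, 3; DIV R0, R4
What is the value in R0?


Register state trace:
  MOV R0, 39  → R0 = 39
  MOV R4, 3  → R4 = 3
  DIV R0, R4  → R0 = 39 // 3 = 13
Final: R0 = 13

13


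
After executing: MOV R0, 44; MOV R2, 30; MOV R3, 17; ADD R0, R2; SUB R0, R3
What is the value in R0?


Register state trace:
  MOV R0, 44  → R0 = 44
  MOV R2, 30  → R2 = 30
  MOV R3, 17  → R3 = 17
  ADD R0, R2  → R0 = 44 + 30 = 74
  SUB R0, R3  → R0 = 74 - 17 = 57
Final: R0 = 57

57


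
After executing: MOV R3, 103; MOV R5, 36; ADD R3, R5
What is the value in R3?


Register state trace:
  MOV R3, 103  → R3 = 103
  MOV R5, 36  → R5 = 36
  ADD R3, R5  → R3 = 103 + 36 = 139
Final: R3 = 139

139


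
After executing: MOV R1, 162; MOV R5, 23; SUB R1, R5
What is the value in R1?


Register state trace:
  MOV R1, 162  → R1 = 162
  MOV R5, 23  → R5 = 23
  SUB R1, R5  → R1 = 162 - 23 = 139
Final: R1 = 139

139


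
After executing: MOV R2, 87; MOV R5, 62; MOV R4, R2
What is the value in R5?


Register state trace:
  MOV R2, 87  → R2 = 87
  MOV R5, 62  → R5 = 62
  MOV R4, R2  → R4 = 87
Final: R5 = 62

62


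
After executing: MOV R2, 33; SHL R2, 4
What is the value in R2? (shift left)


Register state trace:
  MOV R2, 33  → R2 = 33
  SHL R2, 4  → R2 = 33 << 4 = 33 * 2^4 = 528
Final: R2 = 528

528


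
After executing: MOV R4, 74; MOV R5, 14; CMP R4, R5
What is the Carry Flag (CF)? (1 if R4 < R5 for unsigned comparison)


Register state trace:
  MOV R4, 74  → R4 = 74
  MOV R5, 14  → R5 = 14
  CMP R4, R5  → unsigned 74 - 14: no borrow
  74 >= 14, so CF = 0
CF = 0

0


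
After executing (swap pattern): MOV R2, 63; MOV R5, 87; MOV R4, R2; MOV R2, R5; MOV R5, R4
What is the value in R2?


Register state trace (swap pattern):
  MOV R2, 63  → R2 = 63
  MOV R5, 87  → R5 = 87
  MOV R4, R2  → R4 = 63  (save R2)
  MOV R2, R5  → R2 = 87  (R2 gets R5's value)
  MOV R5, R4  → R5 = 63  (R5 gets saved value)
Final: R2 = 87

87


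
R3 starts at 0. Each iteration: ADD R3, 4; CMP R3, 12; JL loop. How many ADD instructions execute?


Loop trace (R3 starts at 0, target 12, step 4):
  ADD #1: R3 = 0 + 4 = 4  → 4 < 12, loop
  ADD #2: R3 = 4 + 4 = 8  → 8 < 12, loop
  ADD #3: R3 = 8 + 4 = 12  → 12 >= 12, exit
Total ADD instructions: 3

3


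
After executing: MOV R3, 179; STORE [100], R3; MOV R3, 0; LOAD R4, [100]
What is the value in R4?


Register and memory trace:
  MOV R3, 179  → R3 = 179
  STORE [100], R3  → mem[100] = 179
  MOV R3, 0  → R3 = 0
  LOAD R4, [100]  → R4 = mem[100] = 179
Final: R4 = 179

179


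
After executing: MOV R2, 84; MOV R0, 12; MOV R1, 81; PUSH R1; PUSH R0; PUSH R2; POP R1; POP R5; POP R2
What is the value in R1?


Stack trace (top is rightmost):
  MOV R2, 84  → R2 = 84
  MOV R0, 12  → R0 = 12
  MOV R1, 81  → R1 = 81
  PUSH R1  → stack: [81]
  PUSH R0  → stack: [81, 12]
  PUSH R2  → stack: [81, 12, 84]
  POP R1  → R1 = 84, stack: [81, 12]
  POP R5  → R5 = 12, stack: [81]
  POP R2  → R2 = 81, stack: []
Final: R1 = 84

84


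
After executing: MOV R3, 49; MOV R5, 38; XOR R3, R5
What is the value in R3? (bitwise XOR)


Register state trace:
  MOV R3, 49  → R3 = 49 (0b00110001)
  MOV R5, 38  → R5 = 38 (0b00100110)
  XOR R3, R5  → R3 = 49 XOR 38 = 23 (0b00010111)
Final: R3 = 23

23


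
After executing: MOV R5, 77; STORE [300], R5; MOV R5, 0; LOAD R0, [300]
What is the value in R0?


Register and memory trace:
  MOV R5, 77  → R5 = 77
  STORE [300], R5  → mem[300] = 77
  MOV R5, 0  → R5 = 0
  LOAD R0, [300]  → R0 = mem[300] = 77
Final: R0 = 77

77


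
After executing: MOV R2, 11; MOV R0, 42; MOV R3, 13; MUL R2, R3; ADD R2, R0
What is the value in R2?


Register state trace:
  MOV R2, 11  → R2 = 11
  MOV R0, 42  → R0 = 42
  MOV R3, 13  → R3 = 13
  MUL R2, R3  → R2 = 11 * 13 = 143
  ADD R2, R0  → R2 = 143 + 42 = 185
Final: R2 = 185

185


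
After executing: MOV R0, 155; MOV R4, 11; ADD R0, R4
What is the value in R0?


Register state trace:
  MOV R0, 155  → R0 = 155
  MOV R4, 11  → R4 = 11
  ADD R0, R4  → R0 = 155 + 11 = 166
Final: R0 = 166

166


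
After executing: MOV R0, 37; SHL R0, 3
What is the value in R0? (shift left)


Register state trace:
  MOV R0, 37  → R0 = 37
  SHL R0, 3  → R0 = 37 << 3 = 37 * 2^3 = 296
Final: R0 = 296

296


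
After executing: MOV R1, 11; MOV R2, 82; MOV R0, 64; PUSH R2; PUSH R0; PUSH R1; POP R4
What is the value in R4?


Stack trace (top is rightmost):
  MOV R1, 11  → R1 = 11
  MOV R2, 82  → R2 = 82
  MOV R0, 64  → R0 = 64
  PUSH R2  → stack: [82]
  PUSH R0  → stack: [82, 64]
  PUSH R1  → stack: [82, 64, 11]
  POP R4  → R4 = 11, stack: [82, 64]
Final: R4 = 11

11


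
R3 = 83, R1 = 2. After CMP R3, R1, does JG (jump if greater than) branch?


Trace:
  R3 = 83, R1 = 2
  CMP R3, R1  → compares 83 vs 2
  JG checks: is 83 greater than 2?
  83 > 2, so condition is true
Branch taken: Yes

Yes


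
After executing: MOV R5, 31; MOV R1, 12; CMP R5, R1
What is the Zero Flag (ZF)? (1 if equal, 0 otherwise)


Register state trace:
  MOV R5, 31  → R5 = 31
  MOV R1, 12  → R1 = 12
  CMP R5, R1  → computes 31 - 12 = 19
  Result is nonzero, so values are not equal
ZF = 0

0


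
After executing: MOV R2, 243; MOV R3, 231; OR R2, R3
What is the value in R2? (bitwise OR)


Register state trace:
  MOV R2, 243  → R2 = 243 (0b11110011)
  MOV R3, 231  → R3 = 231 (0b11100111)
  OR R2, R3   → R2 = 243 OR 231 = 247 (0b11110111)
Final: R2 = 247

247


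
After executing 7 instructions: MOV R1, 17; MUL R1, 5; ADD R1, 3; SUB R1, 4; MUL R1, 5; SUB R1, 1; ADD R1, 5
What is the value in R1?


Register state trace:
  MOV R1, 17  → R1 = 17
  MUL R1, 5  → R1 = 17 * 5 = 85
  ADD R1, 3  → R1 = 85 + 3 = 88
  SUB R1, 4  → R1 = 88 - 4 = 84
  MUL R1, 5  → R1 = 84 * 5 = 420
  SUB R1, 1  → R1 = 420 - 1 = 419
  ADD R1, 5  → R1 = 419 + 5 = 424
Final: R1 = 424

424


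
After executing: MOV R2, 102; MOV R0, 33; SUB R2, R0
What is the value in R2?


Register state trace:
  MOV R2, 102  → R2 = 102
  MOV R0, 33  → R0 = 33
  SUB R2, R0  → R2 = 102 - 33 = 69
Final: R2 = 69

69


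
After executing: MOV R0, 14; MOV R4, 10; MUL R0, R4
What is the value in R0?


Register state trace:
  MOV R0, 14  → R0 = 14
  MOV R4, 10  → R4 = 10
  MUL R0, R4  → R0 = 14 * 10 = 140
Final: R0 = 140

140


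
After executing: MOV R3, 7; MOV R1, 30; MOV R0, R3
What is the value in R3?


Register state trace:
  MOV R3, 7  → R3 = 7
  MOV R1, 30  → R1 = 30
  MOV R0, R3  → R0 = 7
Final: R3 = 7

7


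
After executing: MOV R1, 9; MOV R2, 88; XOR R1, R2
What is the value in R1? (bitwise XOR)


Register state trace:
  MOV R1, 9  → R1 = 9 (0b00001001)
  MOV R2, 88  → R2 = 88 (0b01011000)
  XOR R1, R2  → R1 = 9 XOR 88 = 81 (0b01010001)
Final: R1 = 81

81


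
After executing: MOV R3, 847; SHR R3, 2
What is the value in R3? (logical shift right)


Register state trace:
  MOV R3, 847  → R3 = 847
  SHR R3, 2  → R3 = 847 >> 2 = 847 // 2^2 = 211
Final: R3 = 211

211


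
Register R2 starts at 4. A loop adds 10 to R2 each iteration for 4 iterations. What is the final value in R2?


Starting value: R2 = 4
  Iter 1: R2 = 4 + 10 = 14
  Iter 2: R2 = 14 + 10 = 24
  Iter 3: R2 = 24 + 10 = 34
  Iter 4: R2 = 34 + 10 = 44
Final: R2 = 44

44


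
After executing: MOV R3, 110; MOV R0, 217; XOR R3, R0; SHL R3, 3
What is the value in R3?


Register state trace:
  MOV R3, 110  → R3 = 110 (0b01101110)
  MOV R0, 217  → R0 = 217 (0b11011001)
  XOR R3, R0  → R3 = 110 XOR 217 = 183 (0b10110111)
  SHL R3, 3  → R3 = 183 << 3 = 1464
Final: R3 = 1464

1464


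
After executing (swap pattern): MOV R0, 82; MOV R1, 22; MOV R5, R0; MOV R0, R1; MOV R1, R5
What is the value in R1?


Register state trace (swap pattern):
  MOV R0, 82  → R0 = 82
  MOV R1, 22  → R1 = 22
  MOV R5, R0  → R5 = 82  (save R0)
  MOV R0, R1  → R0 = 22  (R0 gets R1's value)
  MOV R1, R5  → R1 = 82  (R1 gets saved value)
Final: R1 = 82

82


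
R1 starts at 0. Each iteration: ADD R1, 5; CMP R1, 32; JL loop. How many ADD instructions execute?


Loop trace (R1 starts at 0, target 32, step 5):
  ADD #1: R1 = 0 + 5 = 5  → 5 < 32, loop
  ADD #2: R1 = 5 + 5 = 10  → 10 < 32, loop
  ADD #3: R1 = 10 + 5 = 15  → 15 < 32, loop
  ADD #4: R1 = 15 + 5 = 20  → 20 < 32, loop
  ADD #5: R1 = 20 + 5 = 25  → 25 < 32, loop
  ADD #6: R1 = 25 + 5 = 30  → 30 < 32, loop
  ADD #7: R1 = 30 + 5 = 35  → 35 >= 32, exit
Total ADD instructions: 7

7


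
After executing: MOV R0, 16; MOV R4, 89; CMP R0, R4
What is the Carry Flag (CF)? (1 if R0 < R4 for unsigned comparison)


Register state trace:
  MOV R0, 16  → R0 = 16
  MOV R4, 89  → R4 = 89
  CMP R0, R4  → unsigned 16 - 89: borrow occurs
  16 < 89, so CF = 1
CF = 1

1


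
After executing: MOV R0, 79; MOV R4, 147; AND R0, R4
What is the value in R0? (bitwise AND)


Register state trace:
  MOV R0, 79  → R0 = 79 (0b01001111)
  MOV R4, 147  → R4 = 147 (0b10010011)
  AND R0, R4  → R0 = 79 AND 147 = 3 (0b00000011)
Final: R0 = 3

3


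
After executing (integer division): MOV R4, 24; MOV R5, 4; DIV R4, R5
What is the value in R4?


Register state trace:
  MOV R4, 24  → R4 = 24
  MOV R5, 4  → R5 = 4
  DIV R4, R5  → R4 = 24 // 4 = 6
Final: R4 = 6

6


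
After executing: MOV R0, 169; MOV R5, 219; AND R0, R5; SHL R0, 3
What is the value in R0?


Register state trace:
  MOV R0, 169  → R0 = 169 (0b10101001)
  MOV R5, 219  → R5 = 219 (0b11011011)
  AND R0, R5  → R0 = 169 AND 219 = 137 (0b10001001)
  SHL R0, 3  → R0 = 137 << 3 = 1096
Final: R0 = 1096

1096


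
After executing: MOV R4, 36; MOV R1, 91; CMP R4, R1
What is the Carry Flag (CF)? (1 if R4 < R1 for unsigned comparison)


Register state trace:
  MOV R4, 36  → R4 = 36
  MOV R1, 91  → R1 = 91
  CMP R4, R1  → unsigned 36 - 91: borrow occurs
  36 < 91, so CF = 1
CF = 1

1


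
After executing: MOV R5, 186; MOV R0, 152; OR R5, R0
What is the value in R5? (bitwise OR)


Register state trace:
  MOV R5, 186  → R5 = 186 (0b10111010)
  MOV R0, 152  → R0 = 152 (0b10011000)
  OR R5, R0   → R5 = 186 OR 152 = 186 (0b10111010)
Final: R5 = 186

186


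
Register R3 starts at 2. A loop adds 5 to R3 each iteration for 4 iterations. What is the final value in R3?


Starting value: R3 = 2
  Iter 1: R3 = 2 + 5 = 7
  Iter 2: R3 = 7 + 5 = 12
  Iter 3: R3 = 12 + 5 = 17
  Iter 4: R3 = 17 + 5 = 22
Final: R3 = 22

22


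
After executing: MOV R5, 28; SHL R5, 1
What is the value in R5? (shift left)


Register state trace:
  MOV R5, 28  → R5 = 28
  SHL R5, 1  → R5 = 28 << 1 = 28 * 2^1 = 56
Final: R5 = 56

56


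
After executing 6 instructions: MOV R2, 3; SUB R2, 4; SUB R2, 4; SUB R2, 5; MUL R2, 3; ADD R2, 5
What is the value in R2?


Register state trace:
  MOV R2, 3  → R2 = 3
  SUB R2, 4  → R2 = 3 - 4 = -1
  SUB R2, 4  → R2 = -1 - 4 = -5
  SUB R2, 5  → R2 = -5 - 5 = -10
  MUL R2, 3  → R2 = -10 * 3 = -30
  ADD R2, 5  → R2 = -30 + 5 = -25
Final: R2 = -25

-25


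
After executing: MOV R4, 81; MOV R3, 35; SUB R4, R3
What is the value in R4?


Register state trace:
  MOV R4, 81  → R4 = 81
  MOV R3, 35  → R3 = 35
  SUB R4, R3  → R4 = 81 - 35 = 46
Final: R4 = 46

46


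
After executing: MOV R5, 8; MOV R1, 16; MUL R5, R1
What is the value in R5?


Register state trace:
  MOV R5, 8  → R5 = 8
  MOV R1, 16  → R1 = 16
  MUL R5, R1  → R5 = 8 * 16 = 128
Final: R5 = 128

128


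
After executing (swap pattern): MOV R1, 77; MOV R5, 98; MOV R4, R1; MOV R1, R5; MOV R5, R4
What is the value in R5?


Register state trace (swap pattern):
  MOV R1, 77  → R1 = 77
  MOV R5, 98  → R5 = 98
  MOV R4, R1  → R4 = 77  (save R1)
  MOV R1, R5  → R1 = 98  (R1 gets R5's value)
  MOV R5, R4  → R5 = 77  (R5 gets saved value)
Final: R5 = 77

77


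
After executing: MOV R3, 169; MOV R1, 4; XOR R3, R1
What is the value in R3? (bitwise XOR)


Register state trace:
  MOV R3, 169  → R3 = 169 (0b10101001)
  MOV R1, 4  → R1 = 4 (0b00000100)
  XOR R3, R1  → R3 = 169 XOR 4 = 173 (0b10101101)
Final: R3 = 173

173


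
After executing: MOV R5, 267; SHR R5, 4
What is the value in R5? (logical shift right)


Register state trace:
  MOV R5, 267  → R5 = 267
  SHR R5, 4  → R5 = 267 >> 4 = 267 // 2^4 = 16
Final: R5 = 16

16


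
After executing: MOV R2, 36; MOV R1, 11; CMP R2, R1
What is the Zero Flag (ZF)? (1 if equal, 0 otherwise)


Register state trace:
  MOV R2, 36  → R2 = 36
  MOV R1, 11  → R1 = 11
  CMP R2, R1  → computes 36 - 11 = 25
  Result is nonzero, so values are not equal
ZF = 0

0


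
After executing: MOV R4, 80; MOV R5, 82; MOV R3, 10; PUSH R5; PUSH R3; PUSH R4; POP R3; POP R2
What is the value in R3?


Stack trace (top is rightmost):
  MOV R4, 80  → R4 = 80
  MOV R5, 82  → R5 = 82
  MOV R3, 10  → R3 = 10
  PUSH R5  → stack: [82]
  PUSH R3  → stack: [82, 10]
  PUSH R4  → stack: [82, 10, 80]
  POP R3  → R3 = 80, stack: [82, 10]
  POP R2  → R2 = 10, stack: [82]
Final: R3 = 80

80


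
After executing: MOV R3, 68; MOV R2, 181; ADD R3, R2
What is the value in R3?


Register state trace:
  MOV R3, 68  → R3 = 68
  MOV R2, 181  → R2 = 181
  ADD R3, R2  → R3 = 68 + 181 = 249
Final: R3 = 249

249


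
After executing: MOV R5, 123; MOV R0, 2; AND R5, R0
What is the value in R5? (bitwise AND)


Register state trace:
  MOV R5, 123  → R5 = 123 (0b01111011)
  MOV R0, 2  → R0 = 2 (0b00000010)
  AND R5, R0  → R5 = 123 AND 2 = 2 (0b00000010)
Final: R5 = 2

2


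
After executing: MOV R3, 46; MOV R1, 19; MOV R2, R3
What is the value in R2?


Register state trace:
  MOV R3, 46  → R3 = 46
  MOV R1, 19  → R1 = 19
  MOV R2, R3  → R2 = 46
Final: R2 = 46

46


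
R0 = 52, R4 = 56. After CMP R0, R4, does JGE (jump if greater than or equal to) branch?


Trace:
  R0 = 52, R4 = 56
  CMP R0, R4  → compares 52 vs 56
  JGE checks: is 52 greater than or equal to 56?
  52 < 56, so condition is false
Branch taken: No

No


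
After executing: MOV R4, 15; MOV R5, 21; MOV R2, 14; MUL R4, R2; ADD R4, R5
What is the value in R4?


Register state trace:
  MOV R4, 15  → R4 = 15
  MOV R5, 21  → R5 = 21
  MOV R2, 14  → R2 = 14
  MUL R4, R2  → R4 = 15 * 14 = 210
  ADD R4, R5  → R4 = 210 + 21 = 231
Final: R4 = 231

231


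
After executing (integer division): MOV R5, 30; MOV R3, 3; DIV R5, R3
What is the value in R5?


Register state trace:
  MOV R5, 30  → R5 = 30
  MOV R3, 3  → R3 = 3
  DIV R5, R3  → R5 = 30 // 3 = 10
Final: R5 = 10

10


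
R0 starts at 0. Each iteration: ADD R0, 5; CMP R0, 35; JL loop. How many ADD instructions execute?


Loop trace (R0 starts at 0, target 35, step 5):
  ADD #1: R0 = 0 + 5 = 5  → 5 < 35, loop
  ADD #2: R0 = 5 + 5 = 10  → 10 < 35, loop
  ADD #3: R0 = 10 + 5 = 15  → 15 < 35, loop
  ADD #4: R0 = 15 + 5 = 20  → 20 < 35, loop
  ADD #5: R0 = 20 + 5 = 25  → 25 < 35, loop
  ADD #6: R0 = 25 + 5 = 30  → 30 < 35, loop
  ADD #7: R0 = 30 + 5 = 35  → 35 >= 35, exit
Total ADD instructions: 7

7


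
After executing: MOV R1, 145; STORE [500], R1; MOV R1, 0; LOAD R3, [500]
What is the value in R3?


Register and memory trace:
  MOV R1, 145  → R1 = 145
  STORE [500], R1  → mem[500] = 145
  MOV R1, 0  → R1 = 0
  LOAD R3, [500]  → R3 = mem[500] = 145
Final: R3 = 145

145


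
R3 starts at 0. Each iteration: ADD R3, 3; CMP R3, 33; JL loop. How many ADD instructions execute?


Loop trace (R3 starts at 0, target 33, step 3):
  ADD #1: R3 = 0 + 3 = 3  → 3 < 33, loop
  ADD #2: R3 = 3 + 3 = 6  → 6 < 33, loop
  ADD #3: R3 = 6 + 3 = 9  → 9 < 33, loop
  ADD #4: R3 = 9 + 3 = 12  → 12 < 33, loop
  ADD #5: R3 = 12 + 3 = 15  → 15 < 33, loop
  ADD #6: R3 = 15 + 3 = 18  → 18 < 33, loop
  ADD #7: R3 = 18 + 3 = 21  → 21 < 33, loop
  ADD #8: R3 = 21 + 3 = 24  → 24 < 33, loop
  ADD #9: R3 = 24 + 3 = 27  → 27 < 33, loop
  ADD #10: R3 = 27 + 3 = 30  → 30 < 33, loop
  ADD #11: R3 = 30 + 3 = 33  → 33 >= 33, exit
Total ADD instructions: 11

11


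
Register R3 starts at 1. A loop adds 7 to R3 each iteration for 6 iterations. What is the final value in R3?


Starting value: R3 = 1
  Iter 1: R3 = 1 + 7 = 8
  Iter 2: R3 = 8 + 7 = 15
  Iter 3: R3 = 15 + 7 = 22
  Iter 4: R3 = 22 + 7 = 29
  Iter 5: R3 = 29 + 7 = 36
  Iter 6: R3 = 36 + 7 = 43
Final: R3 = 43

43


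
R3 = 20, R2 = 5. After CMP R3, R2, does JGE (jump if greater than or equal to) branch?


Trace:
  R3 = 20, R2 = 5
  CMP R3, R2  → compares 20 vs 5
  JGE checks: is 20 greater than or equal to 5?
  20 > 5, so condition is true
Branch taken: Yes

Yes


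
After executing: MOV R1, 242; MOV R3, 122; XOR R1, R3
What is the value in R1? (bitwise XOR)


Register state trace:
  MOV R1, 242  → R1 = 242 (0b11110010)
  MOV R3, 122  → R3 = 122 (0b01111010)
  XOR R1, R3  → R1 = 242 XOR 122 = 136 (0b10001000)
Final: R1 = 136

136


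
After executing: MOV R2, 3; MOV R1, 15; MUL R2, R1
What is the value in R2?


Register state trace:
  MOV R2, 3  → R2 = 3
  MOV R1, 15  → R1 = 15
  MUL R2, R1  → R2 = 3 * 15 = 45
Final: R2 = 45

45


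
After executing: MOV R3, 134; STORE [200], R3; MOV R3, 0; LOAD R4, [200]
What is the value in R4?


Register and memory trace:
  MOV R3, 134  → R3 = 134
  STORE [200], R3  → mem[200] = 134
  MOV R3, 0  → R3 = 0
  LOAD R4, [200]  → R4 = mem[200] = 134
Final: R4 = 134

134


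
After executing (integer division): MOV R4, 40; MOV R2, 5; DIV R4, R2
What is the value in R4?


Register state trace:
  MOV R4, 40  → R4 = 40
  MOV R2, 5  → R2 = 5
  DIV R4, R2  → R4 = 40 // 5 = 8
Final: R4 = 8

8


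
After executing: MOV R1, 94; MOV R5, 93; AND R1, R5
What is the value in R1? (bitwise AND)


Register state trace:
  MOV R1, 94  → R1 = 94 (0b01011110)
  MOV R5, 93  → R5 = 93 (0b01011101)
  AND R1, R5  → R1 = 94 AND 93 = 92 (0b01011100)
Final: R1 = 92

92


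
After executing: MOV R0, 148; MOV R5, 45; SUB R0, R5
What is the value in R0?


Register state trace:
  MOV R0, 148  → R0 = 148
  MOV R5, 45  → R5 = 45
  SUB R0, R5  → R0 = 148 - 45 = 103
Final: R0 = 103

103


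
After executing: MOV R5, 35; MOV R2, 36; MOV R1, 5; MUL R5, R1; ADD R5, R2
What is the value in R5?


Register state trace:
  MOV R5, 35  → R5 = 35
  MOV R2, 36  → R2 = 36
  MOV R1, 5  → R1 = 5
  MUL R5, R1  → R5 = 35 * 5 = 175
  ADD R5, R2  → R5 = 175 + 36 = 211
Final: R5 = 211

211


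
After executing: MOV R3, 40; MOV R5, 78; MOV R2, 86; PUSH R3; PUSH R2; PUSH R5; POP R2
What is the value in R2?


Stack trace (top is rightmost):
  MOV R3, 40  → R3 = 40
  MOV R5, 78  → R5 = 78
  MOV R2, 86  → R2 = 86
  PUSH R3  → stack: [40]
  PUSH R2  → stack: [40, 86]
  PUSH R5  → stack: [40, 86, 78]
  POP R2  → R2 = 78, stack: [40, 86]
Final: R2 = 78

78


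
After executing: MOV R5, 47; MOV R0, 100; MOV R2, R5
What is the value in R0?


Register state trace:
  MOV R5, 47  → R5 = 47
  MOV R0, 100  → R0 = 100
  MOV R2, R5  → R2 = 47
Final: R0 = 100

100


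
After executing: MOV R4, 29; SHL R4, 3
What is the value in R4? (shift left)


Register state trace:
  MOV R4, 29  → R4 = 29
  SHL R4, 3  → R4 = 29 << 3 = 29 * 2^3 = 232
Final: R4 = 232

232


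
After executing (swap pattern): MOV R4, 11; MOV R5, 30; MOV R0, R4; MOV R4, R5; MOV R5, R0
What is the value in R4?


Register state trace (swap pattern):
  MOV R4, 11  → R4 = 11
  MOV R5, 30  → R5 = 30
  MOV R0, R4  → R0 = 11  (save R4)
  MOV R4, R5  → R4 = 30  (R4 gets R5's value)
  MOV R5, R0  → R5 = 11  (R5 gets saved value)
Final: R4 = 30

30


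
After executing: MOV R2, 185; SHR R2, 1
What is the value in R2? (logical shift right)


Register state trace:
  MOV R2, 185  → R2 = 185
  SHR R2, 1  → R2 = 185 >> 1 = 185 // 2^1 = 92
Final: R2 = 92

92


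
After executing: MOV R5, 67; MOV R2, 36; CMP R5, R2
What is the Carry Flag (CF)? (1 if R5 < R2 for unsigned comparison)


Register state trace:
  MOV R5, 67  → R5 = 67
  MOV R2, 36  → R2 = 36
  CMP R5, R2  → unsigned 67 - 36: no borrow
  67 >= 36, so CF = 0
CF = 0

0


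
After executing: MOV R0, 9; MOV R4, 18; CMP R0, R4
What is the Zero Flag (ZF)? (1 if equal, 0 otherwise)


Register state trace:
  MOV R0, 9  → R0 = 9
  MOV R4, 18  → R4 = 18
  CMP R0, R4  → computes 9 - 18 = -9
  Result is nonzero, so values are not equal
ZF = 0

0


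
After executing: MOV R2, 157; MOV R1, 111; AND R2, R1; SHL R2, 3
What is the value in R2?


Register state trace:
  MOV R2, 157  → R2 = 157 (0b10011101)
  MOV R1, 111  → R1 = 111 (0b01101111)
  AND R2, R1  → R2 = 157 AND 111 = 13 (0b00001101)
  SHL R2, 3  → R2 = 13 << 3 = 104
Final: R2 = 104

104


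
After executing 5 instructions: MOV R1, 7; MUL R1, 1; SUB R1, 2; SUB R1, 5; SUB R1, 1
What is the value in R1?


Register state trace:
  MOV R1, 7  → R1 = 7
  MUL R1, 1  → R1 = 7 * 1 = 7
  SUB R1, 2  → R1 = 7 - 2 = 5
  SUB R1, 5  → R1 = 5 - 5 = 0
  SUB R1, 1  → R1 = 0 - 1 = -1
Final: R1 = -1

-1


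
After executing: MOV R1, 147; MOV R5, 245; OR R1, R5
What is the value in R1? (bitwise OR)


Register state trace:
  MOV R1, 147  → R1 = 147 (0b10010011)
  MOV R5, 245  → R5 = 245 (0b11110101)
  OR R1, R5   → R1 = 147 OR 245 = 247 (0b11110111)
Final: R1 = 247

247


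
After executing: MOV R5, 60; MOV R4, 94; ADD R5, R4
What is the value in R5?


Register state trace:
  MOV R5, 60  → R5 = 60
  MOV R4, 94  → R4 = 94
  ADD R5, R4  → R5 = 60 + 94 = 154
Final: R5 = 154

154


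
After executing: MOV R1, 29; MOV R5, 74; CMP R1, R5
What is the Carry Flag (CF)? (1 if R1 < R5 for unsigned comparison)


Register state trace:
  MOV R1, 29  → R1 = 29
  MOV R5, 74  → R5 = 74
  CMP R1, R5  → unsigned 29 - 74: borrow occurs
  29 < 74, so CF = 1
CF = 1

1


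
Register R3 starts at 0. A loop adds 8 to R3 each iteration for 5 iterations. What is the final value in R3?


Starting value: R3 = 0
  Iter 1: R3 = 0 + 8 = 8
  Iter 2: R3 = 8 + 8 = 16
  Iter 3: R3 = 16 + 8 = 24
  Iter 4: R3 = 24 + 8 = 32
  Iter 5: R3 = 32 + 8 = 40
Final: R3 = 40

40


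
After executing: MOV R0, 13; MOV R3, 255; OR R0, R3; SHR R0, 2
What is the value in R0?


Register state trace:
  MOV R0, 13  → R0 = 13 (0b00001101)
  MOV R3, 255  → R3 = 255 (0b11111111)
  OR R0, R3  → R0 = 13 OR 255 = 255 (0b11111111)
  SHR R0, 2  → R0 = 255 >> 2 = 63
Final: R0 = 63

63


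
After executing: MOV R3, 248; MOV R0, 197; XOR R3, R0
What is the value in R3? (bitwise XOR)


Register state trace:
  MOV R3, 248  → R3 = 248 (0b11111000)
  MOV R0, 197  → R0 = 197 (0b11000101)
  XOR R3, R0  → R3 = 248 XOR 197 = 61 (0b00111101)
Final: R3 = 61

61


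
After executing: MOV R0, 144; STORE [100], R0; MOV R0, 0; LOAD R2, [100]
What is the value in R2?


Register and memory trace:
  MOV R0, 144  → R0 = 144
  STORE [100], R0  → mem[100] = 144
  MOV R0, 0  → R0 = 0
  LOAD R2, [100]  → R2 = mem[100] = 144
Final: R2 = 144

144


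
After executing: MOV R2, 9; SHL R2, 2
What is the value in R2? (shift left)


Register state trace:
  MOV R2, 9  → R2 = 9
  SHL R2, 2  → R2 = 9 << 2 = 9 * 2^2 = 36
Final: R2 = 36

36


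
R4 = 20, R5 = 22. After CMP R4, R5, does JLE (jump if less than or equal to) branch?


Trace:
  R4 = 20, R5 = 22
  CMP R4, R5  → compares 20 vs 22
  JLE checks: is 20 less than or equal to 22?
  20 < 22, so condition is true
Branch taken: Yes

Yes


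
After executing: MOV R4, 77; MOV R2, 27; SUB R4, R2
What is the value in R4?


Register state trace:
  MOV R4, 77  → R4 = 77
  MOV R2, 27  → R2 = 27
  SUB R4, R2  → R4 = 77 - 27 = 50
Final: R4 = 50

50


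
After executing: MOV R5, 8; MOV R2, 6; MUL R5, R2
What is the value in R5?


Register state trace:
  MOV R5, 8  → R5 = 8
  MOV R2, 6  → R2 = 6
  MUL R5, R2  → R5 = 8 * 6 = 48
Final: R5 = 48

48


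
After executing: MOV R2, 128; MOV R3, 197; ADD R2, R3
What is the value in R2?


Register state trace:
  MOV R2, 128  → R2 = 128
  MOV R3, 197  → R3 = 197
  ADD R2, R3  → R2 = 128 + 197 = 325
Final: R2 = 325

325


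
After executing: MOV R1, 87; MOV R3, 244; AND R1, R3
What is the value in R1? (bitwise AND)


Register state trace:
  MOV R1, 87  → R1 = 87 (0b01010111)
  MOV R3, 244  → R3 = 244 (0b11110100)
  AND R1, R3  → R1 = 87 AND 244 = 84 (0b01010100)
Final: R1 = 84

84


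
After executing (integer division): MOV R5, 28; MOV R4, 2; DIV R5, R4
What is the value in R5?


Register state trace:
  MOV R5, 28  → R5 = 28
  MOV R4, 2  → R4 = 2
  DIV R5, R4  → R5 = 28 // 2 = 14
Final: R5 = 14

14


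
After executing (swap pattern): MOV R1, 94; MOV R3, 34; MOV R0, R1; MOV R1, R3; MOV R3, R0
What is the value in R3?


Register state trace (swap pattern):
  MOV R1, 94  → R1 = 94
  MOV R3, 34  → R3 = 34
  MOV R0, R1  → R0 = 94  (save R1)
  MOV R1, R3  → R1 = 34  (R1 gets R3's value)
  MOV R3, R0  → R3 = 94  (R3 gets saved value)
Final: R3 = 94

94


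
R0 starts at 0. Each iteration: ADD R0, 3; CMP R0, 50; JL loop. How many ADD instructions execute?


Loop trace (R0 starts at 0, target 50, step 3):
  ADD #1: R0 = 0 + 3 = 3  → 3 < 50, loop
  ADD #2: R0 = 3 + 3 = 6  → 6 < 50, loop
  ADD #3: R0 = 6 + 3 = 9  → 9 < 50, loop
  ADD #4: R0 = 9 + 3 = 12  → 12 < 50, loop
  ADD #5: R0 = 12 + 3 = 15  → 15 < 50, loop
  ADD #6: R0 = 15 + 3 = 18  → 18 < 50, loop
  ADD #7: R0 = 18 + 3 = 21  → 21 < 50, loop
  ADD #8: R0 = 21 + 3 = 24  → 24 < 50, loop
  ADD #9: R0 = 24 + 3 = 27  → 27 < 50, loop
  ADD #10: R0 = 27 + 3 = 30  → 30 < 50, loop
  ADD #11: R0 = 30 + 3 = 33  → 33 < 50, loop
  ADD #12: R0 = 33 + 3 = 36  → 36 < 50, loop
  ADD #13: R0 = 36 + 3 = 39  → 39 < 50, loop
  ADD #14: R0 = 39 + 3 = 42  → 42 < 50, loop
  ADD #15: R0 = 42 + 3 = 45  → 45 < 50, loop
  ADD #16: R0 = 45 + 3 = 48  → 48 < 50, loop
  ADD #17: R0 = 48 + 3 = 51  → 51 >= 50, exit
Total ADD instructions: 17

17


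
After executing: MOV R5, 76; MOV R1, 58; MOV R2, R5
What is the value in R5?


Register state trace:
  MOV R5, 76  → R5 = 76
  MOV R1, 58  → R1 = 58
  MOV R2, R5  → R2 = 76
Final: R5 = 76

76


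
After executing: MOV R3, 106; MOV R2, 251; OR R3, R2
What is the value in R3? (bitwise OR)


Register state trace:
  MOV R3, 106  → R3 = 106 (0b01101010)
  MOV R2, 251  → R2 = 251 (0b11111011)
  OR R3, R2   → R3 = 106 OR 251 = 251 (0b11111011)
Final: R3 = 251

251


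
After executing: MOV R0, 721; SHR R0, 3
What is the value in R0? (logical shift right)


Register state trace:
  MOV R0, 721  → R0 = 721
  SHR R0, 3  → R0 = 721 >> 3 = 721 // 2^3 = 90
Final: R0 = 90

90


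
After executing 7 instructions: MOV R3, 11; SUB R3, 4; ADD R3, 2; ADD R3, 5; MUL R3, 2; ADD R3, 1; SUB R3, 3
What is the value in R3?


Register state trace:
  MOV R3, 11  → R3 = 11
  SUB R3, 4  → R3 = 11 - 4 = 7
  ADD R3, 2  → R3 = 7 + 2 = 9
  ADD R3, 5  → R3 = 9 + 5 = 14
  MUL R3, 2  → R3 = 14 * 2 = 28
  ADD R3, 1  → R3 = 28 + 1 = 29
  SUB R3, 3  → R3 = 29 - 3 = 26
Final: R3 = 26

26


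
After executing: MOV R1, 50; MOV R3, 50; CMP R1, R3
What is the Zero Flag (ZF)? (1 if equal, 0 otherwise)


Register state trace:
  MOV R1, 50  → R1 = 50
  MOV R3, 50  → R3 = 50
  CMP R1, R3  → computes 50 - 50 = 0
  Result is zero, so values are equal
ZF = 1

1


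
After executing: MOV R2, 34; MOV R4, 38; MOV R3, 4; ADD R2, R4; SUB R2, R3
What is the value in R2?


Register state trace:
  MOV R2, 34  → R2 = 34
  MOV R4, 38  → R4 = 38
  MOV R3, 4  → R3 = 4
  ADD R2, R4  → R2 = 34 + 38 = 72
  SUB R2, R3  → R2 = 72 - 4 = 68
Final: R2 = 68

68


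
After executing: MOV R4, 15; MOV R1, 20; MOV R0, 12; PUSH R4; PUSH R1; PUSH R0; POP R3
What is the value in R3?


Stack trace (top is rightmost):
  MOV R4, 15  → R4 = 15
  MOV R1, 20  → R1 = 20
  MOV R0, 12  → R0 = 12
  PUSH R4  → stack: [15]
  PUSH R1  → stack: [15, 20]
  PUSH R0  → stack: [15, 20, 12]
  POP R3  → R3 = 12, stack: [15, 20]
Final: R3 = 12

12


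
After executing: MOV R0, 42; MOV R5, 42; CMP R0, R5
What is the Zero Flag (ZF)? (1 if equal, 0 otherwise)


Register state trace:
  MOV R0, 42  → R0 = 42
  MOV R5, 42  → R5 = 42
  CMP R0, R5  → computes 42 - 42 = 0
  Result is zero, so values are equal
ZF = 1

1


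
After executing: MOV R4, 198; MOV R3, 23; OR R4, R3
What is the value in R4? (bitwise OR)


Register state trace:
  MOV R4, 198  → R4 = 198 (0b11000110)
  MOV R3, 23  → R3 = 23 (0b00010111)
  OR R4, R3   → R4 = 198 OR 23 = 215 (0b11010111)
Final: R4 = 215

215


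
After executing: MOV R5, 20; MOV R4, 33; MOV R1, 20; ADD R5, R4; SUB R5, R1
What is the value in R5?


Register state trace:
  MOV R5, 20  → R5 = 20
  MOV R4, 33  → R4 = 33
  MOV R1, 20  → R1 = 20
  ADD R5, R4  → R5 = 20 + 33 = 53
  SUB R5, R1  → R5 = 53 - 20 = 33
Final: R5 = 33

33


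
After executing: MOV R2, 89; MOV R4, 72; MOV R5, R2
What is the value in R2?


Register state trace:
  MOV R2, 89  → R2 = 89
  MOV R4, 72  → R4 = 72
  MOV R5, R2  → R5 = 89
Final: R2 = 89

89


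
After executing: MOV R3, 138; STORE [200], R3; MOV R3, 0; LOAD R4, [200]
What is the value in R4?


Register and memory trace:
  MOV R3, 138  → R3 = 138
  STORE [200], R3  → mem[200] = 138
  MOV R3, 0  → R3 = 0
  LOAD R4, [200]  → R4 = mem[200] = 138
Final: R4 = 138

138


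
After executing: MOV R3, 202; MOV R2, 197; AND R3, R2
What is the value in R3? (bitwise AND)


Register state trace:
  MOV R3, 202  → R3 = 202 (0b11001010)
  MOV R2, 197  → R2 = 197 (0b11000101)
  AND R3, R2  → R3 = 202 AND 197 = 192 (0b11000000)
Final: R3 = 192

192


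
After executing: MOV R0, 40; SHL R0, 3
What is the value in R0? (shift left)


Register state trace:
  MOV R0, 40  → R0 = 40
  SHL R0, 3  → R0 = 40 << 3 = 40 * 2^3 = 320
Final: R0 = 320

320


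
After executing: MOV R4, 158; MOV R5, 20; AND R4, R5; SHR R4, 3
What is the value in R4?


Register state trace:
  MOV R4, 158  → R4 = 158 (0b10011110)
  MOV R5, 20  → R5 = 20 (0b00010100)
  AND R4, R5  → R4 = 158 AND 20 = 20 (0b00010100)
  SHR R4, 3  → R4 = 20 >> 3 = 2
Final: R4 = 2

2


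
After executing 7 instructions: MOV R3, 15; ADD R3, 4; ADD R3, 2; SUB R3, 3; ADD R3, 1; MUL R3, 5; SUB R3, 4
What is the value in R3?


Register state trace:
  MOV R3, 15  → R3 = 15
  ADD R3, 4  → R3 = 15 + 4 = 19
  ADD R3, 2  → R3 = 19 + 2 = 21
  SUB R3, 3  → R3 = 21 - 3 = 18
  ADD R3, 1  → R3 = 18 + 1 = 19
  MUL R3, 5  → R3 = 19 * 5 = 95
  SUB R3, 4  → R3 = 95 - 4 = 91
Final: R3 = 91

91


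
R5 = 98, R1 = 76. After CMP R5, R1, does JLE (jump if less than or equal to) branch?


Trace:
  R5 = 98, R1 = 76
  CMP R5, R1  → compares 98 vs 76
  JLE checks: is 98 less than or equal to 76?
  98 > 76, so condition is false
Branch taken: No

No


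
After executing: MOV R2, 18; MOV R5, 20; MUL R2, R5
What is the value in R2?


Register state trace:
  MOV R2, 18  → R2 = 18
  MOV R5, 20  → R5 = 20
  MUL R2, R5  → R2 = 18 * 20 = 360
Final: R2 = 360

360


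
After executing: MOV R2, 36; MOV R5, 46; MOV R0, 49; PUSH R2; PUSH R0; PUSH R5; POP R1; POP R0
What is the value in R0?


Stack trace (top is rightmost):
  MOV R2, 36  → R2 = 36
  MOV R5, 46  → R5 = 46
  MOV R0, 49  → R0 = 49
  PUSH R2  → stack: [36]
  PUSH R0  → stack: [36, 49]
  PUSH R5  → stack: [36, 49, 46]
  POP R1  → R1 = 46, stack: [36, 49]
  POP R0  → R0 = 49, stack: [36]
Final: R0 = 49

49


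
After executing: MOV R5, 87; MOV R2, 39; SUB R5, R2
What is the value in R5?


Register state trace:
  MOV R5, 87  → R5 = 87
  MOV R2, 39  → R2 = 39
  SUB R5, R2  → R5 = 87 - 39 = 48
Final: R5 = 48

48


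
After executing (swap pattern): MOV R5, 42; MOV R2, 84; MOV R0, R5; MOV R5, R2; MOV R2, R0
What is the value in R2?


Register state trace (swap pattern):
  MOV R5, 42  → R5 = 42
  MOV R2, 84  → R2 = 84
  MOV R0, R5  → R0 = 42  (save R5)
  MOV R5, R2  → R5 = 84  (R5 gets R2's value)
  MOV R2, R0  → R2 = 42  (R2 gets saved value)
Final: R2 = 42

42


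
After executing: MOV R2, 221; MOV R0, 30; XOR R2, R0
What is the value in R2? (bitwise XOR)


Register state trace:
  MOV R2, 221  → R2 = 221 (0b11011101)
  MOV R0, 30  → R0 = 30 (0b00011110)
  XOR R2, R0  → R2 = 221 XOR 30 = 195 (0b11000011)
Final: R2 = 195

195


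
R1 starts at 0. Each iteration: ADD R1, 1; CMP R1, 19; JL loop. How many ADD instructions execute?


Loop trace (R1 starts at 0, target 19, step 1):
  ADD #1: R1 = 0 + 1 = 1  → 1 < 19, loop
  ADD #2: R1 = 1 + 1 = 2  → 2 < 19, loop
  ADD #3: R1 = 2 + 1 = 3  → 3 < 19, loop
  ADD #4: R1 = 3 + 1 = 4  → 4 < 19, loop
  ADD #5: R1 = 4 + 1 = 5  → 5 < 19, loop
  ADD #6: R1 = 5 + 1 = 6  → 6 < 19, loop
  ADD #7: R1 = 6 + 1 = 7  → 7 < 19, loop
  ADD #8: R1 = 7 + 1 = 8  → 8 < 19, loop
  ADD #9: R1 = 8 + 1 = 9  → 9 < 19, loop
  ADD #10: R1 = 9 + 1 = 10  → 10 < 19, loop
  ADD #11: R1 = 10 + 1 = 11  → 11 < 19, loop
  ADD #12: R1 = 11 + 1 = 12  → 12 < 19, loop
  ADD #13: R1 = 12 + 1 = 13  → 13 < 19, loop
  ADD #14: R1 = 13 + 1 = 14  → 14 < 19, loop
  ADD #15: R1 = 14 + 1 = 15  → 15 < 19, loop
  ADD #16: R1 = 15 + 1 = 16  → 16 < 19, loop
  ADD #17: R1 = 16 + 1 = 17  → 17 < 19, loop
  ADD #18: R1 = 17 + 1 = 18  → 18 < 19, loop
  ADD #19: R1 = 18 + 1 = 19  → 19 >= 19, exit
Total ADD instructions: 19

19


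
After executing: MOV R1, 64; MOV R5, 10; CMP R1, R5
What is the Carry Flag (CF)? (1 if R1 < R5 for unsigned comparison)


Register state trace:
  MOV R1, 64  → R1 = 64
  MOV R5, 10  → R5 = 10
  CMP R1, R5  → unsigned 64 - 10: no borrow
  64 >= 10, so CF = 0
CF = 0

0


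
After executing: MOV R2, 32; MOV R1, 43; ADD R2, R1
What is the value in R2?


Register state trace:
  MOV R2, 32  → R2 = 32
  MOV R1, 43  → R1 = 43
  ADD R2, R1  → R2 = 32 + 43 = 75
Final: R2 = 75

75


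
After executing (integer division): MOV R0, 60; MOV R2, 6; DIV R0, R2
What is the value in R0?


Register state trace:
  MOV R0, 60  → R0 = 60
  MOV R2, 6  → R2 = 6
  DIV R0, R2  → R0 = 60 // 6 = 10
Final: R0 = 10

10


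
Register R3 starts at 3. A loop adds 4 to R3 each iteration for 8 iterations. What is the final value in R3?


Starting value: R3 = 3
  Iter 1: R3 = 3 + 4 = 7
  Iter 2: R3 = 7 + 4 = 11
  Iter 3: R3 = 11 + 4 = 15
  Iter 4: R3 = 15 + 4 = 19
  Iter 5: R3 = 19 + 4 = 23
  Iter 6: R3 = 23 + 4 = 27
  Iter 7: R3 = 27 + 4 = 31
  Iter 8: R3 = 31 + 4 = 35
Final: R3 = 35

35


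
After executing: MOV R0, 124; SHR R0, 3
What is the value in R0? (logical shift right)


Register state trace:
  MOV R0, 124  → R0 = 124
  SHR R0, 3  → R0 = 124 >> 3 = 124 // 2^3 = 15
Final: R0 = 15

15


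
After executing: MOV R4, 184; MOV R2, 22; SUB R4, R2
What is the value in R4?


Register state trace:
  MOV R4, 184  → R4 = 184
  MOV R2, 22  → R2 = 22
  SUB R4, R2  → R4 = 184 - 22 = 162
Final: R4 = 162

162


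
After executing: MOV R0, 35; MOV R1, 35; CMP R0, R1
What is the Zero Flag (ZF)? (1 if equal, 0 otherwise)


Register state trace:
  MOV R0, 35  → R0 = 35
  MOV R1, 35  → R1 = 35
  CMP R0, R1  → computes 35 - 35 = 0
  Result is zero, so values are equal
ZF = 1

1


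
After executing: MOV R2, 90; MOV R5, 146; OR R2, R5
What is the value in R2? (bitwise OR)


Register state trace:
  MOV R2, 90  → R2 = 90 (0b01011010)
  MOV R5, 146  → R5 = 146 (0b10010010)
  OR R2, R5   → R2 = 90 OR 146 = 218 (0b11011010)
Final: R2 = 218

218


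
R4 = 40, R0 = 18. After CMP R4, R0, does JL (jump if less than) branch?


Trace:
  R4 = 40, R0 = 18
  CMP R4, R0  → compares 40 vs 18
  JL checks: is 40 less than 18?
  40 > 18, so condition is false
Branch taken: No

No


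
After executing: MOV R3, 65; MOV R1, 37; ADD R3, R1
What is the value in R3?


Register state trace:
  MOV R3, 65  → R3 = 65
  MOV R1, 37  → R1 = 37
  ADD R3, R1  → R3 = 65 + 37 = 102
Final: R3 = 102

102
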